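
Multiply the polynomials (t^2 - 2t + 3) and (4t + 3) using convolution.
Ascending coefficients: a = [3, -2, 1], b = [3, 4]. c[0] = 3×3 = 9; c[1] = 3×4 + -2×3 = 6; c[2] = -2×4 + 1×3 = -5; c[3] = 1×4 = 4. Result coefficients: [9, 6, -5, 4] → 4t^3 - 5t^2 + 6t + 9

4t^3 - 5t^2 + 6t + 9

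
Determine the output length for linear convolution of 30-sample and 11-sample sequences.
Linear/full convolution length: m + n - 1 = 30 + 11 - 1 = 40

40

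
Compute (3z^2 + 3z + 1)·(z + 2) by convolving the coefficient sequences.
Ascending coefficients: a = [1, 3, 3], b = [2, 1]. c[0] = 1×2 = 2; c[1] = 1×1 + 3×2 = 7; c[2] = 3×1 + 3×2 = 9; c[3] = 3×1 = 3. Result coefficients: [2, 7, 9, 3] → 3z^3 + 9z^2 + 7z + 2

3z^3 + 9z^2 + 7z + 2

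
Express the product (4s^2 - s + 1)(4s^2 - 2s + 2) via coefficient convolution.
Ascending coefficients: a = [1, -1, 4], b = [2, -2, 4]. c[0] = 1×2 = 2; c[1] = 1×-2 + -1×2 = -4; c[2] = 1×4 + -1×-2 + 4×2 = 14; c[3] = -1×4 + 4×-2 = -12; c[4] = 4×4 = 16. Result coefficients: [2, -4, 14, -12, 16] → 16s^4 - 12s^3 + 14s^2 - 4s + 2

16s^4 - 12s^3 + 14s^2 - 4s + 2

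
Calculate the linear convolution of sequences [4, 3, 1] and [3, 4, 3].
y[0] = 4×3 = 12; y[1] = 4×4 + 3×3 = 25; y[2] = 4×3 + 3×4 + 1×3 = 27; y[3] = 3×3 + 1×4 = 13; y[4] = 1×3 = 3

[12, 25, 27, 13, 3]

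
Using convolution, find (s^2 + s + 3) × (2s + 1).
Ascending coefficients: a = [3, 1, 1], b = [1, 2]. c[0] = 3×1 = 3; c[1] = 3×2 + 1×1 = 7; c[2] = 1×2 + 1×1 = 3; c[3] = 1×2 = 2. Result coefficients: [3, 7, 3, 2] → 2s^3 + 3s^2 + 7s + 3

2s^3 + 3s^2 + 7s + 3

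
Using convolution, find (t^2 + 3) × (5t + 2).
Ascending coefficients: a = [3, 0, 1], b = [2, 5]. c[0] = 3×2 = 6; c[1] = 3×5 + 0×2 = 15; c[2] = 0×5 + 1×2 = 2; c[3] = 1×5 = 5. Result coefficients: [6, 15, 2, 5] → 5t^3 + 2t^2 + 15t + 6

5t^3 + 2t^2 + 15t + 6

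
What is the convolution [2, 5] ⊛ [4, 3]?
y[0] = 2×4 = 8; y[1] = 2×3 + 5×4 = 26; y[2] = 5×3 = 15

[8, 26, 15]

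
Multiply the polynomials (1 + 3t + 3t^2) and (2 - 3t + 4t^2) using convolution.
Ascending coefficients: a = [1, 3, 3], b = [2, -3, 4]. c[0] = 1×2 = 2; c[1] = 1×-3 + 3×2 = 3; c[2] = 1×4 + 3×-3 + 3×2 = 1; c[3] = 3×4 + 3×-3 = 3; c[4] = 3×4 = 12. Result coefficients: [2, 3, 1, 3, 12] → 2 + 3t + t^2 + 3t^3 + 12t^4

2 + 3t + t^2 + 3t^3 + 12t^4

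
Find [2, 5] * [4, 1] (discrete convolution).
y[0] = 2×4 = 8; y[1] = 2×1 + 5×4 = 22; y[2] = 5×1 = 5

[8, 22, 5]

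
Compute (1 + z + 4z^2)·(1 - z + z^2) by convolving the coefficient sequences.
Ascending coefficients: a = [1, 1, 4], b = [1, -1, 1]. c[0] = 1×1 = 1; c[1] = 1×-1 + 1×1 = 0; c[2] = 1×1 + 1×-1 + 4×1 = 4; c[3] = 1×1 + 4×-1 = -3; c[4] = 4×1 = 4. Result coefficients: [1, 0, 4, -3, 4] → 1 + 4z^2 - 3z^3 + 4z^4

1 + 4z^2 - 3z^3 + 4z^4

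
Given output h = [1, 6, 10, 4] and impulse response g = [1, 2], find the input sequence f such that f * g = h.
Deconvolve h=[1, 6, 10, 4] by g=[1, 2]. Since g[0]=1, solve forward: f[0] = h[0] / 1 = 1; f[1] = (h[1] - 1×2) / 1 = 4; f[2] = (h[2] - 4×2) / 1 = 2. So f = [1, 4, 2]. Check by forward convolution: h[0] = 1×1 = 1; h[1] = 1×2 + 4×1 = 6; h[2] = 4×2 + 2×1 = 10; h[3] = 2×2 = 4

[1, 4, 2]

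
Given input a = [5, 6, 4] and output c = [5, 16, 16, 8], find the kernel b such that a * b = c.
Output length 4 = len(a) + len(b) - 1 ⇒ len(b) = 2. Solve b forward using b[k] = (c[k] - Σ_{i≥1} a[i]·b[k-i]) / a[0]: b[0] = c[0] / a[0] = 5 / 5 = 1; b[1] = (c[1] - 6×1) / a[0] = (16 - 6×1) / 5 = 2. So b = [1, 2]. Forward-check [5, 6, 4] * [1, 2]: c[0] = 5×1 = 5; c[1] = 5×2 + 6×1 = 16; c[2] = 6×2 + 4×1 = 16; c[3] = 4×2 = 8 → [5, 16, 16, 8] ✓

[1, 2]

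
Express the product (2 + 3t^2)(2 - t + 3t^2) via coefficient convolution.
Ascending coefficients: a = [2, 0, 3], b = [2, -1, 3]. c[0] = 2×2 = 4; c[1] = 2×-1 + 0×2 = -2; c[2] = 2×3 + 0×-1 + 3×2 = 12; c[3] = 0×3 + 3×-1 = -3; c[4] = 3×3 = 9. Result coefficients: [4, -2, 12, -3, 9] → 4 - 2t + 12t^2 - 3t^3 + 9t^4

4 - 2t + 12t^2 - 3t^3 + 9t^4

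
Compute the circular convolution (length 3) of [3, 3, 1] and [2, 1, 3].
Use y[k] = Σ_j a[j]·b[(k-j) mod 3]. y[0] = 3×2 + 3×3 + 1×1 = 16; y[1] = 3×1 + 3×2 + 1×3 = 12; y[2] = 3×3 + 3×1 + 1×2 = 14. Result: [16, 12, 14]

[16, 12, 14]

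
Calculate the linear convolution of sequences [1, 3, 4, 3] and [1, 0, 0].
y[0] = 1×1 = 1; y[1] = 1×0 + 3×1 = 3; y[2] = 1×0 + 3×0 + 4×1 = 4; y[3] = 3×0 + 4×0 + 3×1 = 3; y[4] = 4×0 + 3×0 = 0; y[5] = 3×0 = 0

[1, 3, 4, 3, 0, 0]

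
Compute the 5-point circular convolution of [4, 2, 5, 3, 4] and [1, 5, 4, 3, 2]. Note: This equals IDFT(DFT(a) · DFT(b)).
Either evaluate y[k] = Σ_j a[j]·b[(k-j) mod 5] directly, or use IDFT(DFT(a) · DFT(b)). y[0] = 4×1 + 2×2 + 5×3 + 3×4 + 4×5 = 55; y[1] = 4×5 + 2×1 + 5×2 + 3×3 + 4×4 = 57; y[2] = 4×4 + 2×5 + 5×1 + 3×2 + 4×3 = 49; y[3] = 4×3 + 2×4 + 5×5 + 3×1 + 4×2 = 56; y[4] = 4×2 + 2×3 + 5×4 + 3×5 + 4×1 = 53. Result: [55, 57, 49, 56, 53]

[55, 57, 49, 56, 53]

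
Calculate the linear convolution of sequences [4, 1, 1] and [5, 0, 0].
y[0] = 4×5 = 20; y[1] = 4×0 + 1×5 = 5; y[2] = 4×0 + 1×0 + 1×5 = 5; y[3] = 1×0 + 1×0 = 0; y[4] = 1×0 = 0

[20, 5, 5, 0, 0]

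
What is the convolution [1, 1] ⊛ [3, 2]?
y[0] = 1×3 = 3; y[1] = 1×2 + 1×3 = 5; y[2] = 1×2 = 2

[3, 5, 2]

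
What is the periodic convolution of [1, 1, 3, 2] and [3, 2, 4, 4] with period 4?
Use y[k] = Σ_j a[j]·b[(k-j) mod 4]. y[0] = 1×3 + 1×4 + 3×4 + 2×2 = 23; y[1] = 1×2 + 1×3 + 3×4 + 2×4 = 25; y[2] = 1×4 + 1×2 + 3×3 + 2×4 = 23; y[3] = 1×4 + 1×4 + 3×2 + 2×3 = 20. Result: [23, 25, 23, 20]

[23, 25, 23, 20]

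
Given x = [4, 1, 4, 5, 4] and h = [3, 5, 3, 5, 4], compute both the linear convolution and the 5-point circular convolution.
Linear: y_lin[0] = 4×3 = 12; y_lin[1] = 4×5 + 1×3 = 23; y_lin[2] = 4×3 + 1×5 + 4×3 = 29; y_lin[3] = 4×5 + 1×3 + 4×5 + 5×3 = 58; y_lin[4] = 4×4 + 1×5 + 4×3 + 5×5 + 4×3 = 70; y_lin[5] = 1×4 + 4×5 + 5×3 + 4×5 = 59; y_lin[6] = 4×4 + 5×5 + 4×3 = 53; y_lin[7] = 5×4 + 4×5 = 40; y_lin[8] = 4×4 = 16 → [12, 23, 29, 58, 70, 59, 53, 40, 16]. Circular (length 5): y[0] = 4×3 + 1×4 + 4×5 + 5×3 + 4×5 = 71; y[1] = 4×5 + 1×3 + 4×4 + 5×5 + 4×3 = 76; y[2] = 4×3 + 1×5 + 4×3 + 5×4 + 4×5 = 69; y[3] = 4×5 + 1×3 + 4×5 + 5×3 + 4×4 = 74; y[4] = 4×4 + 1×5 + 4×3 + 5×5 + 4×3 = 70 → [71, 76, 69, 74, 70]

Linear: [12, 23, 29, 58, 70, 59, 53, 40, 16], Circular: [71, 76, 69, 74, 70]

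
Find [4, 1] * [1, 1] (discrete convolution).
y[0] = 4×1 = 4; y[1] = 4×1 + 1×1 = 5; y[2] = 1×1 = 1

[4, 5, 1]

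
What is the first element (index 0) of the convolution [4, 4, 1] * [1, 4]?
Use y[k] = Σ_i a[i]·b[k-i] at k=0. y[0] = 4×1 = 4

4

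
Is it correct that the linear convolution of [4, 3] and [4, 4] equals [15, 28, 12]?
Recompute linear convolution of [4, 3] and [4, 4]: y[0] = 4×4 = 16; y[1] = 4×4 + 3×4 = 28; y[2] = 3×4 = 12 → [16, 28, 12]. Compare to given [15, 28, 12]: they differ at index 0: given 15, correct 16, so answer: No

No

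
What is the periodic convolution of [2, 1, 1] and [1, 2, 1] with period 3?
Use y[k] = Σ_j u[j]·v[(k-j) mod 3]. y[0] = 2×1 + 1×1 + 1×2 = 5; y[1] = 2×2 + 1×1 + 1×1 = 6; y[2] = 2×1 + 1×2 + 1×1 = 5. Result: [5, 6, 5]

[5, 6, 5]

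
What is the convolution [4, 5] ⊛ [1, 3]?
y[0] = 4×1 = 4; y[1] = 4×3 + 5×1 = 17; y[2] = 5×3 = 15

[4, 17, 15]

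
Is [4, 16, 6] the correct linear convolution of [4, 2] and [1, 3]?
Recompute linear convolution of [4, 2] and [1, 3]: y[0] = 4×1 = 4; y[1] = 4×3 + 2×1 = 14; y[2] = 2×3 = 6 → [4, 14, 6]. Compare to given [4, 16, 6]: they differ at index 1: given 16, correct 14, so answer: No

No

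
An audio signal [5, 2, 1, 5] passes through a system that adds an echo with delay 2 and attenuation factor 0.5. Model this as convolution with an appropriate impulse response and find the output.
Direct-path + delayed-attenuated-path model → impulse response h = [1, 0, 0.5] (1 at lag 0, 0.5 at lag 2). Output y[n] = x[n] + 0.5·x[n - 2] (with x[n] = 0 outside 0..3): y[0] = 5 + 0.5×0 = 5; y[1] = 2 + 0.5×0 = 2; y[2] = 1 + 0.5×5 = 3.5; y[3] = 5 + 0.5×2 = 6.0; y[4] = 0 + 0.5×1 = 0.5; y[5] = 0 + 0.5×5 = 2.5. So y = [5, 2, 3.5, 6.0, 0.5, 2.5]

[5, 2, 3.5, 6.0, 0.5, 2.5]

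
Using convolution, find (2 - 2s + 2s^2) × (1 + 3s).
Ascending coefficients: a = [2, -2, 2], b = [1, 3]. c[0] = 2×1 = 2; c[1] = 2×3 + -2×1 = 4; c[2] = -2×3 + 2×1 = -4; c[3] = 2×3 = 6. Result coefficients: [2, 4, -4, 6] → 2 + 4s - 4s^2 + 6s^3

2 + 4s - 4s^2 + 6s^3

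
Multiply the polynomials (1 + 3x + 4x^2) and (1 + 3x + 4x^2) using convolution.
Ascending coefficients: a = [1, 3, 4], b = [1, 3, 4]. c[0] = 1×1 = 1; c[1] = 1×3 + 3×1 = 6; c[2] = 1×4 + 3×3 + 4×1 = 17; c[3] = 3×4 + 4×3 = 24; c[4] = 4×4 = 16. Result coefficients: [1, 6, 17, 24, 16] → 1 + 6x + 17x^2 + 24x^3 + 16x^4

1 + 6x + 17x^2 + 24x^3 + 16x^4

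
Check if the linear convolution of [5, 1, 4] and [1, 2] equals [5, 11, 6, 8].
Recompute linear convolution of [5, 1, 4] and [1, 2]: y[0] = 5×1 = 5; y[1] = 5×2 + 1×1 = 11; y[2] = 1×2 + 4×1 = 6; y[3] = 4×2 = 8 → [5, 11, 6, 8]. Given [5, 11, 6, 8] matches, so answer: Yes

Yes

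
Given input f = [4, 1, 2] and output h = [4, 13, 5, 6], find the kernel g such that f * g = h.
Output length 4 = len(f) + len(g) - 1 ⇒ len(g) = 2. Solve g forward using g[k] = (h[k] - Σ_{i≥1} f[i]·g[k-i]) / f[0]: g[0] = h[0] / f[0] = 4 / 4 = 1; g[1] = (h[1] - 1×1) / f[0] = (13 - 1×1) / 4 = 3. So g = [1, 3]. Forward-check [4, 1, 2] * [1, 3]: h[0] = 4×1 = 4; h[1] = 4×3 + 1×1 = 13; h[2] = 1×3 + 2×1 = 5; h[3] = 2×3 = 6 → [4, 13, 5, 6] ✓

[1, 3]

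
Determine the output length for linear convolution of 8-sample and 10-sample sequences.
Linear/full convolution length: m + n - 1 = 8 + 10 - 1 = 17

17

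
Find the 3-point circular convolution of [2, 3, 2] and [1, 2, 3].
Use y[k] = Σ_j s[j]·t[(k-j) mod 3]. y[0] = 2×1 + 3×3 + 2×2 = 15; y[1] = 2×2 + 3×1 + 2×3 = 13; y[2] = 2×3 + 3×2 + 2×1 = 14. Result: [15, 13, 14]

[15, 13, 14]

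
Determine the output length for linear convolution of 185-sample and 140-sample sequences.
Linear/full convolution length: m + n - 1 = 185 + 140 - 1 = 324

324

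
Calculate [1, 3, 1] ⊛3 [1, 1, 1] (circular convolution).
Use y[k] = Σ_j x[j]·h[(k-j) mod 3]. y[0] = 1×1 + 3×1 + 1×1 = 5; y[1] = 1×1 + 3×1 + 1×1 = 5; y[2] = 1×1 + 3×1 + 1×1 = 5. Result: [5, 5, 5]

[5, 5, 5]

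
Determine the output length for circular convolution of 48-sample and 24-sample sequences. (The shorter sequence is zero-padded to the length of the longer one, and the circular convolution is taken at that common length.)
Circular convolution (zero-padding the shorter input) has length max(m, n) = max(48, 24) = 48

48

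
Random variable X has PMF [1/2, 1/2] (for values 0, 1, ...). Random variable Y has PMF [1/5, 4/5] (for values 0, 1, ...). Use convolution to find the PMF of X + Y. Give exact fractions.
P(X+Y=k) = Σ_i P(X=i)·P(Y=k-i) — a convolution of [1/2, 1/2] and [1/5, 4/5]. P(X+Y=0) = (1/2)×(1/5) = 1/10; P(X+Y=1) = (1/2)×(4/5) + (1/2)×(1/5) = 2/5 + 1/10 = 1/2; P(X+Y=2) = (1/2)×(4/5) = 2/5. PMF: [1/10, 1/2, 2/5] (sums to 1 ✓)

[1/10, 1/2, 2/5]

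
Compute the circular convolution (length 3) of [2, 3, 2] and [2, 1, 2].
Use y[k] = Σ_j s[j]·t[(k-j) mod 3]. y[0] = 2×2 + 3×2 + 2×1 = 12; y[1] = 2×1 + 3×2 + 2×2 = 12; y[2] = 2×2 + 3×1 + 2×2 = 11. Result: [12, 12, 11]

[12, 12, 11]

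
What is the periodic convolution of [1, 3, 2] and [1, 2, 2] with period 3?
Use y[k] = Σ_j s[j]·t[(k-j) mod 3]. y[0] = 1×1 + 3×2 + 2×2 = 11; y[1] = 1×2 + 3×1 + 2×2 = 9; y[2] = 1×2 + 3×2 + 2×1 = 10. Result: [11, 9, 10]

[11, 9, 10]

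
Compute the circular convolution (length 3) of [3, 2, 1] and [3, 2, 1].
Use y[k] = Σ_j x[j]·h[(k-j) mod 3]. y[0] = 3×3 + 2×1 + 1×2 = 13; y[1] = 3×2 + 2×3 + 1×1 = 13; y[2] = 3×1 + 2×2 + 1×3 = 10. Result: [13, 13, 10]

[13, 13, 10]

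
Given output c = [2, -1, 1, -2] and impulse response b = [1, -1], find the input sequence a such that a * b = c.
Deconvolve c=[2, -1, 1, -2] by b=[1, -1]. Since b[0]=1, solve forward: a[0] = c[0] / 1 = 2; a[1] = (c[1] - 2×-1) / 1 = 1; a[2] = (c[2] - 1×-1) / 1 = 2. So a = [2, 1, 2]. Check by forward convolution: c[0] = 2×1 = 2; c[1] = 2×-1 + 1×1 = -1; c[2] = 1×-1 + 2×1 = 1; c[3] = 2×-1 = -2

[2, 1, 2]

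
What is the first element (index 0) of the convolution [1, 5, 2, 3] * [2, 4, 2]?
Use y[k] = Σ_i a[i]·b[k-i] at k=0. y[0] = 1×2 = 2

2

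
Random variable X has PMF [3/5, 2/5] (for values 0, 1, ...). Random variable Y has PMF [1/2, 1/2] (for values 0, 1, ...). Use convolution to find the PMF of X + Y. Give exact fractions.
P(X+Y=k) = Σ_i P(X=i)·P(Y=k-i) — a convolution of [3/5, 2/5] and [1/2, 1/2]. P(X+Y=0) = (3/5)×(1/2) = 3/10; P(X+Y=1) = (3/5)×(1/2) + (2/5)×(1/2) = 3/10 + 1/5 = 1/2; P(X+Y=2) = (2/5)×(1/2) = 1/5. PMF: [3/10, 1/2, 1/5] (sums to 1 ✓)

[3/10, 1/2, 1/5]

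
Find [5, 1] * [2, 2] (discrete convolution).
y[0] = 5×2 = 10; y[1] = 5×2 + 1×2 = 12; y[2] = 1×2 = 2

[10, 12, 2]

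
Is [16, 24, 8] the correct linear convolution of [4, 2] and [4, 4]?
Recompute linear convolution of [4, 2] and [4, 4]: y[0] = 4×4 = 16; y[1] = 4×4 + 2×4 = 24; y[2] = 2×4 = 8 → [16, 24, 8]. Given [16, 24, 8] matches, so answer: Yes

Yes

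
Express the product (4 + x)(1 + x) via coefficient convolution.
Ascending coefficients: a = [4, 1], b = [1, 1]. c[0] = 4×1 = 4; c[1] = 4×1 + 1×1 = 5; c[2] = 1×1 = 1. Result coefficients: [4, 5, 1] → 4 + 5x + x^2

4 + 5x + x^2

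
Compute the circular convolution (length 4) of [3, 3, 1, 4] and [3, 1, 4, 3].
Use y[k] = Σ_j s[j]·t[(k-j) mod 4]. y[0] = 3×3 + 3×3 + 1×4 + 4×1 = 26; y[1] = 3×1 + 3×3 + 1×3 + 4×4 = 31; y[2] = 3×4 + 3×1 + 1×3 + 4×3 = 30; y[3] = 3×3 + 3×4 + 1×1 + 4×3 = 34. Result: [26, 31, 30, 34]

[26, 31, 30, 34]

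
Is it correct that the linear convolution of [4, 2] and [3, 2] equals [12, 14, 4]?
Recompute linear convolution of [4, 2] and [3, 2]: y[0] = 4×3 = 12; y[1] = 4×2 + 2×3 = 14; y[2] = 2×2 = 4 → [12, 14, 4]. Given [12, 14, 4] matches, so answer: Yes

Yes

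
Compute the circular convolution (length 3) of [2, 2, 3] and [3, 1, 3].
Use y[k] = Σ_j s[j]·t[(k-j) mod 3]. y[0] = 2×3 + 2×3 + 3×1 = 15; y[1] = 2×1 + 2×3 + 3×3 = 17; y[2] = 2×3 + 2×1 + 3×3 = 17. Result: [15, 17, 17]

[15, 17, 17]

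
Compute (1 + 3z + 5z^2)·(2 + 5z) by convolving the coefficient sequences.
Ascending coefficients: a = [1, 3, 5], b = [2, 5]. c[0] = 1×2 = 2; c[1] = 1×5 + 3×2 = 11; c[2] = 3×5 + 5×2 = 25; c[3] = 5×5 = 25. Result coefficients: [2, 11, 25, 25] → 2 + 11z + 25z^2 + 25z^3

2 + 11z + 25z^2 + 25z^3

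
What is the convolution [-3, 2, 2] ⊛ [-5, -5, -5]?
y[0] = -3×-5 = 15; y[1] = -3×-5 + 2×-5 = 5; y[2] = -3×-5 + 2×-5 + 2×-5 = -5; y[3] = 2×-5 + 2×-5 = -20; y[4] = 2×-5 = -10

[15, 5, -5, -20, -10]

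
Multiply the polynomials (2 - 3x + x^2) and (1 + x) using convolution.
Ascending coefficients: a = [2, -3, 1], b = [1, 1]. c[0] = 2×1 = 2; c[1] = 2×1 + -3×1 = -1; c[2] = -3×1 + 1×1 = -2; c[3] = 1×1 = 1. Result coefficients: [2, -1, -2, 1] → 2 - x - 2x^2 + x^3

2 - x - 2x^2 + x^3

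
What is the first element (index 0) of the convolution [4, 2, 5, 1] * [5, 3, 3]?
Use y[k] = Σ_i a[i]·b[k-i] at k=0. y[0] = 4×5 = 20

20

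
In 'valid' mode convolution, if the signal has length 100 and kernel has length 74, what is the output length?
'Valid' mode counts only positions where the kernel fully overlaps the signal: m - n + 1 = 100 - 74 + 1 = 27

27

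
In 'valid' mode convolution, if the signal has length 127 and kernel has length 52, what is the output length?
'Valid' mode counts only positions where the kernel fully overlaps the signal: m - n + 1 = 127 - 52 + 1 = 76

76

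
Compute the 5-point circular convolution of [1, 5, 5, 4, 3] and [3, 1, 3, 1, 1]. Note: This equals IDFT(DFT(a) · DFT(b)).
Either evaluate y[k] = Σ_j a[j]·b[(k-j) mod 5] directly, or use IDFT(DFT(a) · DFT(b)). y[0] = 1×3 + 5×1 + 5×1 + 4×3 + 3×1 = 28; y[1] = 1×1 + 5×3 + 5×1 + 4×1 + 3×3 = 34; y[2] = 1×3 + 5×1 + 5×3 + 4×1 + 3×1 = 30; y[3] = 1×1 + 5×3 + 5×1 + 4×3 + 3×1 = 36; y[4] = 1×1 + 5×1 + 5×3 + 4×1 + 3×3 = 34. Result: [28, 34, 30, 36, 34]

[28, 34, 30, 36, 34]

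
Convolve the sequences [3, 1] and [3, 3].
y[0] = 3×3 = 9; y[1] = 3×3 + 1×3 = 12; y[2] = 1×3 = 3

[9, 12, 3]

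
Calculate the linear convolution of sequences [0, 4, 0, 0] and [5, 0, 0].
y[0] = 0×5 = 0; y[1] = 0×0 + 4×5 = 20; y[2] = 0×0 + 4×0 + 0×5 = 0; y[3] = 4×0 + 0×0 + 0×5 = 0; y[4] = 0×0 + 0×0 = 0; y[5] = 0×0 = 0

[0, 20, 0, 0, 0, 0]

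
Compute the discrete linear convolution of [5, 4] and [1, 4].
y[0] = 5×1 = 5; y[1] = 5×4 + 4×1 = 24; y[2] = 4×4 = 16

[5, 24, 16]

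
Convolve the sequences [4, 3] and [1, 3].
y[0] = 4×1 = 4; y[1] = 4×3 + 3×1 = 15; y[2] = 3×3 = 9

[4, 15, 9]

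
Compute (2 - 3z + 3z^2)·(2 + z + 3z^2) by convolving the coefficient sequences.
Ascending coefficients: a = [2, -3, 3], b = [2, 1, 3]. c[0] = 2×2 = 4; c[1] = 2×1 + -3×2 = -4; c[2] = 2×3 + -3×1 + 3×2 = 9; c[3] = -3×3 + 3×1 = -6; c[4] = 3×3 = 9. Result coefficients: [4, -4, 9, -6, 9] → 4 - 4z + 9z^2 - 6z^3 + 9z^4

4 - 4z + 9z^2 - 6z^3 + 9z^4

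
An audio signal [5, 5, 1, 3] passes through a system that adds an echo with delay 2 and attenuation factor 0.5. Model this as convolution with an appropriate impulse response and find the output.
Direct-path + delayed-attenuated-path model → impulse response h = [1, 0, 0.5] (1 at lag 0, 0.5 at lag 2). Output y[n] = x[n] + 0.5·x[n - 2] (with x[n] = 0 outside 0..3): y[0] = 5 + 0.5×0 = 5; y[1] = 5 + 0.5×0 = 5; y[2] = 1 + 0.5×5 = 3.5; y[3] = 3 + 0.5×5 = 5.5; y[4] = 0 + 0.5×1 = 0.5; y[5] = 0 + 0.5×3 = 1.5. So y = [5, 5, 3.5, 5.5, 0.5, 1.5]

[5, 5, 3.5, 5.5, 0.5, 1.5]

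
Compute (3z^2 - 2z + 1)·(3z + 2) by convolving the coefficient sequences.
Ascending coefficients: a = [1, -2, 3], b = [2, 3]. c[0] = 1×2 = 2; c[1] = 1×3 + -2×2 = -1; c[2] = -2×3 + 3×2 = 0; c[3] = 3×3 = 9. Result coefficients: [2, -1, 0, 9] → 9z^3 - z + 2

9z^3 - z + 2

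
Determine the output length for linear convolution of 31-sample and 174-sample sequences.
Linear/full convolution length: m + n - 1 = 31 + 174 - 1 = 204

204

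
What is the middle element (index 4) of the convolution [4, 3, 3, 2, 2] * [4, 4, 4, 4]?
Use y[k] = Σ_i a[i]·b[k-i] at k=4. y[4] = 3×4 + 3×4 + 2×4 + 2×4 = 40

40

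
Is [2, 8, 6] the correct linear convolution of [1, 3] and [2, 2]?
Recompute linear convolution of [1, 3] and [2, 2]: y[0] = 1×2 = 2; y[1] = 1×2 + 3×2 = 8; y[2] = 3×2 = 6 → [2, 8, 6]. Given [2, 8, 6] matches, so answer: Yes

Yes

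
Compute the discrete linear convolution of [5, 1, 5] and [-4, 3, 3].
y[0] = 5×-4 = -20; y[1] = 5×3 + 1×-4 = 11; y[2] = 5×3 + 1×3 + 5×-4 = -2; y[3] = 1×3 + 5×3 = 18; y[4] = 5×3 = 15

[-20, 11, -2, 18, 15]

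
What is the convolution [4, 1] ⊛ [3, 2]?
y[0] = 4×3 = 12; y[1] = 4×2 + 1×3 = 11; y[2] = 1×2 = 2

[12, 11, 2]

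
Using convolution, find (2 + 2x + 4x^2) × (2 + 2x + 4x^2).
Ascending coefficients: a = [2, 2, 4], b = [2, 2, 4]. c[0] = 2×2 = 4; c[1] = 2×2 + 2×2 = 8; c[2] = 2×4 + 2×2 + 4×2 = 20; c[3] = 2×4 + 4×2 = 16; c[4] = 4×4 = 16. Result coefficients: [4, 8, 20, 16, 16] → 4 + 8x + 20x^2 + 16x^3 + 16x^4

4 + 8x + 20x^2 + 16x^3 + 16x^4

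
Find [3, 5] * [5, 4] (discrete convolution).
y[0] = 3×5 = 15; y[1] = 3×4 + 5×5 = 37; y[2] = 5×4 = 20

[15, 37, 20]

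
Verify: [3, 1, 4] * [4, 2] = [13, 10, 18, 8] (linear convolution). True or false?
Recompute linear convolution of [3, 1, 4] and [4, 2]: y[0] = 3×4 = 12; y[1] = 3×2 + 1×4 = 10; y[2] = 1×2 + 4×4 = 18; y[3] = 4×2 = 8 → [12, 10, 18, 8]. Compare to given [13, 10, 18, 8]: they differ at index 0: given 13, correct 12, so answer: No

No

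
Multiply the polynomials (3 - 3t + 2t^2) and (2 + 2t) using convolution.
Ascending coefficients: a = [3, -3, 2], b = [2, 2]. c[0] = 3×2 = 6; c[1] = 3×2 + -3×2 = 0; c[2] = -3×2 + 2×2 = -2; c[3] = 2×2 = 4. Result coefficients: [6, 0, -2, 4] → 6 - 2t^2 + 4t^3

6 - 2t^2 + 4t^3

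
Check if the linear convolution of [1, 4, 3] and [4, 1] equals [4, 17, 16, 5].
Recompute linear convolution of [1, 4, 3] and [4, 1]: y[0] = 1×4 = 4; y[1] = 1×1 + 4×4 = 17; y[2] = 4×1 + 3×4 = 16; y[3] = 3×1 = 3 → [4, 17, 16, 3]. Compare to given [4, 17, 16, 5]: they differ at index 3: given 5, correct 3, so answer: No

No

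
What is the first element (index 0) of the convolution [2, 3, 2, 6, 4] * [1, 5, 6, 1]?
Use y[k] = Σ_i a[i]·b[k-i] at k=0. y[0] = 2×1 = 2

2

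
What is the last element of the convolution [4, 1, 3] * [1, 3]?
Use y[k] = Σ_i a[i]·b[k-i] at k=3. y[3] = 3×3 = 9

9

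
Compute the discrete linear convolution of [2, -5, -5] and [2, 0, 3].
y[0] = 2×2 = 4; y[1] = 2×0 + -5×2 = -10; y[2] = 2×3 + -5×0 + -5×2 = -4; y[3] = -5×3 + -5×0 = -15; y[4] = -5×3 = -15

[4, -10, -4, -15, -15]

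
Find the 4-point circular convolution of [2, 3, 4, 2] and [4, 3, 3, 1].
Use y[k] = Σ_j f[j]·g[(k-j) mod 4]. y[0] = 2×4 + 3×1 + 4×3 + 2×3 = 29; y[1] = 2×3 + 3×4 + 4×1 + 2×3 = 28; y[2] = 2×3 + 3×3 + 4×4 + 2×1 = 33; y[3] = 2×1 + 3×3 + 4×3 + 2×4 = 31. Result: [29, 28, 33, 31]

[29, 28, 33, 31]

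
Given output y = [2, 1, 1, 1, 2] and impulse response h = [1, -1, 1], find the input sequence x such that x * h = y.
Deconvolve y=[2, 1, 1, 1, 2] by h=[1, -1, 1]. Since h[0]=1, solve forward: x[0] = y[0] / 1 = 2; x[1] = (y[1] - 2×-1) / 1 = 3; x[2] = (y[2] - 3×-1 - 2×1) / 1 = 2. So x = [2, 3, 2]. Check by forward convolution: y[0] = 2×1 = 2; y[1] = 2×-1 + 3×1 = 1; y[2] = 2×1 + 3×-1 + 2×1 = 1; y[3] = 3×1 + 2×-1 = 1; y[4] = 2×1 = 2

[2, 3, 2]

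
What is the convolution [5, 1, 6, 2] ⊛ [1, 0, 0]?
y[0] = 5×1 = 5; y[1] = 5×0 + 1×1 = 1; y[2] = 5×0 + 1×0 + 6×1 = 6; y[3] = 1×0 + 6×0 + 2×1 = 2; y[4] = 6×0 + 2×0 = 0; y[5] = 2×0 = 0

[5, 1, 6, 2, 0, 0]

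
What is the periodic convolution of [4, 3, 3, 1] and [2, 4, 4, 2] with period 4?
Use y[k] = Σ_j s[j]·t[(k-j) mod 4]. y[0] = 4×2 + 3×2 + 3×4 + 1×4 = 30; y[1] = 4×4 + 3×2 + 3×2 + 1×4 = 32; y[2] = 4×4 + 3×4 + 3×2 + 1×2 = 36; y[3] = 4×2 + 3×4 + 3×4 + 1×2 = 34. Result: [30, 32, 36, 34]

[30, 32, 36, 34]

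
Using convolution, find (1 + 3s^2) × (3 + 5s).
Ascending coefficients: a = [1, 0, 3], b = [3, 5]. c[0] = 1×3 = 3; c[1] = 1×5 + 0×3 = 5; c[2] = 0×5 + 3×3 = 9; c[3] = 3×5 = 15. Result coefficients: [3, 5, 9, 15] → 3 + 5s + 9s^2 + 15s^3

3 + 5s + 9s^2 + 15s^3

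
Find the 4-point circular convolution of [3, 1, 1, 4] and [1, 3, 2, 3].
Use y[k] = Σ_j x[j]·h[(k-j) mod 4]. y[0] = 3×1 + 1×3 + 1×2 + 4×3 = 20; y[1] = 3×3 + 1×1 + 1×3 + 4×2 = 21; y[2] = 3×2 + 1×3 + 1×1 + 4×3 = 22; y[3] = 3×3 + 1×2 + 1×3 + 4×1 = 18. Result: [20, 21, 22, 18]

[20, 21, 22, 18]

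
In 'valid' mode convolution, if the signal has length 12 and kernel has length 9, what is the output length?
'Valid' mode counts only positions where the kernel fully overlaps the signal: m - n + 1 = 12 - 9 + 1 = 4

4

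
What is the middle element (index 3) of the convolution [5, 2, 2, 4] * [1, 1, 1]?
Use y[k] = Σ_i a[i]·b[k-i] at k=3. y[3] = 2×1 + 2×1 + 4×1 = 8

8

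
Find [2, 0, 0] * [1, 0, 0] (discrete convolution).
y[0] = 2×1 = 2; y[1] = 2×0 + 0×1 = 0; y[2] = 2×0 + 0×0 + 0×1 = 0; y[3] = 0×0 + 0×0 = 0; y[4] = 0×0 = 0

[2, 0, 0, 0, 0]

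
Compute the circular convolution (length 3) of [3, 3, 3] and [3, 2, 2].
Use y[k] = Σ_j s[j]·t[(k-j) mod 3]. y[0] = 3×3 + 3×2 + 3×2 = 21; y[1] = 3×2 + 3×3 + 3×2 = 21; y[2] = 3×2 + 3×2 + 3×3 = 21. Result: [21, 21, 21]

[21, 21, 21]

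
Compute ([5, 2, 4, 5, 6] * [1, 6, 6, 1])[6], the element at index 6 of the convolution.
Use y[k] = Σ_i a[i]·b[k-i] at k=6. y[6] = 5×1 + 6×6 = 41

41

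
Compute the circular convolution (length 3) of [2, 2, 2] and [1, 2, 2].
Use y[k] = Σ_j f[j]·g[(k-j) mod 3]. y[0] = 2×1 + 2×2 + 2×2 = 10; y[1] = 2×2 + 2×1 + 2×2 = 10; y[2] = 2×2 + 2×2 + 2×1 = 10. Result: [10, 10, 10]

[10, 10, 10]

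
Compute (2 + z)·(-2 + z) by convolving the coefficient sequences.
Ascending coefficients: a = [2, 1], b = [-2, 1]. c[0] = 2×-2 = -4; c[1] = 2×1 + 1×-2 = 0; c[2] = 1×1 = 1. Result coefficients: [-4, 0, 1] → -4 + z^2

-4 + z^2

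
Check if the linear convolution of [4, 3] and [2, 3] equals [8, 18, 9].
Recompute linear convolution of [4, 3] and [2, 3]: y[0] = 4×2 = 8; y[1] = 4×3 + 3×2 = 18; y[2] = 3×3 = 9 → [8, 18, 9]. Given [8, 18, 9] matches, so answer: Yes

Yes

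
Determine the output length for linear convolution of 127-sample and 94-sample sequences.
Linear/full convolution length: m + n - 1 = 127 + 94 - 1 = 220

220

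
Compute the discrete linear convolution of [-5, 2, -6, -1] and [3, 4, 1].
y[0] = -5×3 = -15; y[1] = -5×4 + 2×3 = -14; y[2] = -5×1 + 2×4 + -6×3 = -15; y[3] = 2×1 + -6×4 + -1×3 = -25; y[4] = -6×1 + -1×4 = -10; y[5] = -1×1 = -1

[-15, -14, -15, -25, -10, -1]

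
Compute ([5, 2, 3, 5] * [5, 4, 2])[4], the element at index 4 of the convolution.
Use y[k] = Σ_i a[i]·b[k-i] at k=4. y[4] = 3×2 + 5×4 = 26

26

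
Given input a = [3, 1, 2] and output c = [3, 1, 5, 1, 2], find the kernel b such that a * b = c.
Output length 5 = len(a) + len(b) - 1 ⇒ len(b) = 3. Solve b forward using b[k] = (c[k] - Σ_{i≥1} a[i]·b[k-i]) / a[0]: b[0] = c[0] / a[0] = 3 / 3 = 1; b[1] = (c[1] - 1×1) / a[0] = (1 - 1×1) / 3 = 0; b[2] = (c[2] - 1×0 - 2×1) / a[0] = (5 - 1×0 - 2×1) / 3 = 1. So b = [1, 0, 1]. Forward-check [3, 1, 2] * [1, 0, 1]: c[0] = 3×1 = 3; c[1] = 3×0 + 1×1 = 1; c[2] = 3×1 + 1×0 + 2×1 = 5; c[3] = 1×1 + 2×0 = 1; c[4] = 2×1 = 2 → [3, 1, 5, 1, 2] ✓

[1, 0, 1]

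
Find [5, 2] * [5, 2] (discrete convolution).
y[0] = 5×5 = 25; y[1] = 5×2 + 2×5 = 20; y[2] = 2×2 = 4

[25, 20, 4]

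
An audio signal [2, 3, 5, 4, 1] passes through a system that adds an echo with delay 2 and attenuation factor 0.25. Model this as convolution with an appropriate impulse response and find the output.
Direct-path + delayed-attenuated-path model → impulse response h = [1, 0, 0.25] (1 at lag 0, 0.25 at lag 2). Output y[n] = x[n] + 0.25·x[n - 2] (with x[n] = 0 outside 0..4): y[0] = 2 + 0.25×0 = 2; y[1] = 3 + 0.25×0 = 3; y[2] = 5 + 0.25×2 = 5.5; y[3] = 4 + 0.25×3 = 4.75; y[4] = 1 + 0.25×5 = 2.25; y[5] = 0 + 0.25×4 = 1.0; y[6] = 0 + 0.25×1 = 0.25. So y = [2, 3, 5.5, 4.75, 2.25, 1.0, 0.25]

[2, 3, 5.5, 4.75, 2.25, 1.0, 0.25]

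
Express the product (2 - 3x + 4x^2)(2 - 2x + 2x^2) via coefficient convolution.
Ascending coefficients: a = [2, -3, 4], b = [2, -2, 2]. c[0] = 2×2 = 4; c[1] = 2×-2 + -3×2 = -10; c[2] = 2×2 + -3×-2 + 4×2 = 18; c[3] = -3×2 + 4×-2 = -14; c[4] = 4×2 = 8. Result coefficients: [4, -10, 18, -14, 8] → 4 - 10x + 18x^2 - 14x^3 + 8x^4

4 - 10x + 18x^2 - 14x^3 + 8x^4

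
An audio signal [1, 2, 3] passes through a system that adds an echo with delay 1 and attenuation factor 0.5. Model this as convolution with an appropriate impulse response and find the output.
Direct-path + delayed-attenuated-path model → impulse response h = [1, 0.5] (1 at lag 0, 0.5 at lag 1). Output y[n] = x[n] + 0.5·x[n - 1] (with x[n] = 0 outside 0..2): y[0] = 1 + 0.5×0 = 1; y[1] = 2 + 0.5×1 = 2.5; y[2] = 3 + 0.5×2 = 4.0; y[3] = 0 + 0.5×3 = 1.5. So y = [1, 2.5, 4.0, 1.5]

[1, 2.5, 4.0, 1.5]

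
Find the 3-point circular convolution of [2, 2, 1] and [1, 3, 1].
Use y[k] = Σ_j s[j]·t[(k-j) mod 3]. y[0] = 2×1 + 2×1 + 1×3 = 7; y[1] = 2×3 + 2×1 + 1×1 = 9; y[2] = 2×1 + 2×3 + 1×1 = 9. Result: [7, 9, 9]

[7, 9, 9]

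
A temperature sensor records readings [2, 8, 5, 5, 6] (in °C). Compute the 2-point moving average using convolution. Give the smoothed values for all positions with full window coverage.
2-point moving average kernel = [1, 1]. Apply in 'valid' mode (full window coverage): avg[0] = (2 + 8) / 2 = 5.0; avg[1] = (8 + 5) / 2 = 6.5; avg[2] = (5 + 5) / 2 = 5.0; avg[3] = (5 + 6) / 2 = 5.5. Smoothed values: [5.0, 6.5, 5.0, 5.5]

[5.0, 6.5, 5.0, 5.5]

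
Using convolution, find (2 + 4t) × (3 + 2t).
Ascending coefficients: a = [2, 4], b = [3, 2]. c[0] = 2×3 = 6; c[1] = 2×2 + 4×3 = 16; c[2] = 4×2 = 8. Result coefficients: [6, 16, 8] → 6 + 16t + 8t^2

6 + 16t + 8t^2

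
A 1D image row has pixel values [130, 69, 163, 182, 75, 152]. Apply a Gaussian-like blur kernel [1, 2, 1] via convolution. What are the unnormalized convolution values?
Convolve image row [130, 69, 163, 182, 75, 152] with kernel [1, 2, 1]: y[0] = 130×1 = 130; y[1] = 130×2 + 69×1 = 329; y[2] = 130×1 + 69×2 + 163×1 = 431; y[3] = 69×1 + 163×2 + 182×1 = 577; y[4] = 163×1 + 182×2 + 75×1 = 602; y[5] = 182×1 + 75×2 + 152×1 = 484; y[6] = 75×1 + 152×2 = 379; y[7] = 152×1 = 152 → [130, 329, 431, 577, 602, 484, 379, 152]. Normalization factor = sum(kernel) = 4.

[130, 329, 431, 577, 602, 484, 379, 152]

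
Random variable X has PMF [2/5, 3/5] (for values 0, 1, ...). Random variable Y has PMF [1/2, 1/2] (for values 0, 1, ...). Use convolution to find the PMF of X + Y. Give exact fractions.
P(X+Y=k) = Σ_i P(X=i)·P(Y=k-i) — a convolution of [2/5, 3/5] and [1/2, 1/2]. P(X+Y=0) = (2/5)×(1/2) = 1/5; P(X+Y=1) = (2/5)×(1/2) + (3/5)×(1/2) = 1/5 + 3/10 = 1/2; P(X+Y=2) = (3/5)×(1/2) = 3/10. PMF: [1/5, 1/2, 3/10] (sums to 1 ✓)

[1/5, 1/2, 3/10]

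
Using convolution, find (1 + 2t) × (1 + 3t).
Ascending coefficients: a = [1, 2], b = [1, 3]. c[0] = 1×1 = 1; c[1] = 1×3 + 2×1 = 5; c[2] = 2×3 = 6. Result coefficients: [1, 5, 6] → 1 + 5t + 6t^2

1 + 5t + 6t^2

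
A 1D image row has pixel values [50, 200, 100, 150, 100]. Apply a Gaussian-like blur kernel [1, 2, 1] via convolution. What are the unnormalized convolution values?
Convolve image row [50, 200, 100, 150, 100] with kernel [1, 2, 1]: y[0] = 50×1 = 50; y[1] = 50×2 + 200×1 = 300; y[2] = 50×1 + 200×2 + 100×1 = 550; y[3] = 200×1 + 100×2 + 150×1 = 550; y[4] = 100×1 + 150×2 + 100×1 = 500; y[5] = 150×1 + 100×2 = 350; y[6] = 100×1 = 100 → [50, 300, 550, 550, 500, 350, 100]. Normalization factor = sum(kernel) = 4.

[50, 300, 550, 550, 500, 350, 100]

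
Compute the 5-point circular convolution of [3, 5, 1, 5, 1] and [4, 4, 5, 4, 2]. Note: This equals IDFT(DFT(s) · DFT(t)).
Either evaluate y[k] = Σ_j s[j]·t[(k-j) mod 5] directly, or use IDFT(DFT(s) · DFT(t)). y[0] = 3×4 + 5×2 + 1×4 + 5×5 + 1×4 = 55; y[1] = 3×4 + 5×4 + 1×2 + 5×4 + 1×5 = 59; y[2] = 3×5 + 5×4 + 1×4 + 5×2 + 1×4 = 53; y[3] = 3×4 + 5×5 + 1×4 + 5×4 + 1×2 = 63; y[4] = 3×2 + 5×4 + 1×5 + 5×4 + 1×4 = 55. Result: [55, 59, 53, 63, 55]

[55, 59, 53, 63, 55]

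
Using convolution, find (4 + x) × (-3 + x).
Ascending coefficients: a = [4, 1], b = [-3, 1]. c[0] = 4×-3 = -12; c[1] = 4×1 + 1×-3 = 1; c[2] = 1×1 = 1. Result coefficients: [-12, 1, 1] → -12 + x + x^2

-12 + x + x^2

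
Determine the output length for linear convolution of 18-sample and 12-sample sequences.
Linear/full convolution length: m + n - 1 = 18 + 12 - 1 = 29

29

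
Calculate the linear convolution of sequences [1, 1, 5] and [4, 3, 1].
y[0] = 1×4 = 4; y[1] = 1×3 + 1×4 = 7; y[2] = 1×1 + 1×3 + 5×4 = 24; y[3] = 1×1 + 5×3 = 16; y[4] = 5×1 = 5

[4, 7, 24, 16, 5]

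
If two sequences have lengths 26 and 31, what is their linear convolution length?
Linear/full convolution length: m + n - 1 = 26 + 31 - 1 = 56

56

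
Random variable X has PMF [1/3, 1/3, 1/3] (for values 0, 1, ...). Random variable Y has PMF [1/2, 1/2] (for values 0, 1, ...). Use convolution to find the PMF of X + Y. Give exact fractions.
P(X+Y=k) = Σ_i P(X=i)·P(Y=k-i) — a convolution of [1/3, 1/3, 1/3] and [1/2, 1/2]. P(X+Y=0) = (1/3)×(1/2) = 1/6; P(X+Y=1) = (1/3)×(1/2) + (1/3)×(1/2) = 1/6 + 1/6 = 1/3; P(X+Y=2) = (1/3)×(1/2) + (1/3)×(1/2) = 1/6 + 1/6 = 1/3; P(X+Y=3) = (1/3)×(1/2) = 1/6. PMF: [1/6, 1/3, 1/3, 1/6] (sums to 1 ✓)

[1/6, 1/3, 1/3, 1/6]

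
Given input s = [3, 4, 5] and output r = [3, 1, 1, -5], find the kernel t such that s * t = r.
Output length 4 = len(s) + len(t) - 1 ⇒ len(t) = 2. Solve t forward using t[k] = (r[k] - Σ_{i≥1} s[i]·t[k-i]) / s[0]: t[0] = r[0] / s[0] = 3 / 3 = 1; t[1] = (r[1] - 4×1) / s[0] = (1 - 4×1) / 3 = -1. So t = [1, -1]. Forward-check [3, 4, 5] * [1, -1]: r[0] = 3×1 = 3; r[1] = 3×-1 + 4×1 = 1; r[2] = 4×-1 + 5×1 = 1; r[3] = 5×-1 = -5 → [3, 1, 1, -5] ✓

[1, -1]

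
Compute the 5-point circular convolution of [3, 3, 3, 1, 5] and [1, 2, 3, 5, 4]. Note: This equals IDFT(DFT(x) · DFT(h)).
Either evaluate y[k] = Σ_j x[j]·h[(k-j) mod 5] directly, or use IDFT(DFT(x) · DFT(h)). y[0] = 3×1 + 3×4 + 3×5 + 1×3 + 5×2 = 43; y[1] = 3×2 + 3×1 + 3×4 + 1×5 + 5×3 = 41; y[2] = 3×3 + 3×2 + 3×1 + 1×4 + 5×5 = 47; y[3] = 3×5 + 3×3 + 3×2 + 1×1 + 5×4 = 51; y[4] = 3×4 + 3×5 + 3×3 + 1×2 + 5×1 = 43. Result: [43, 41, 47, 51, 43]

[43, 41, 47, 51, 43]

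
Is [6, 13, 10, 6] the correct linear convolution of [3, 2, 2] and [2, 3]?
Recompute linear convolution of [3, 2, 2] and [2, 3]: y[0] = 3×2 = 6; y[1] = 3×3 + 2×2 = 13; y[2] = 2×3 + 2×2 = 10; y[3] = 2×3 = 6 → [6, 13, 10, 6]. Given [6, 13, 10, 6] matches, so answer: Yes

Yes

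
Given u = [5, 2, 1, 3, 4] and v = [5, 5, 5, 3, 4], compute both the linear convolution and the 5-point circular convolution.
Linear: y_lin[0] = 5×5 = 25; y_lin[1] = 5×5 + 2×5 = 35; y_lin[2] = 5×5 + 2×5 + 1×5 = 40; y_lin[3] = 5×3 + 2×5 + 1×5 + 3×5 = 45; y_lin[4] = 5×4 + 2×3 + 1×5 + 3×5 + 4×5 = 66; y_lin[5] = 2×4 + 1×3 + 3×5 + 4×5 = 46; y_lin[6] = 1×4 + 3×3 + 4×5 = 33; y_lin[7] = 3×4 + 4×3 = 24; y_lin[8] = 4×4 = 16 → [25, 35, 40, 45, 66, 46, 33, 24, 16]. Circular (length 5): y[0] = 5×5 + 2×4 + 1×3 + 3×5 + 4×5 = 71; y[1] = 5×5 + 2×5 + 1×4 + 3×3 + 4×5 = 68; y[2] = 5×5 + 2×5 + 1×5 + 3×4 + 4×3 = 64; y[3] = 5×3 + 2×5 + 1×5 + 3×5 + 4×4 = 61; y[4] = 5×4 + 2×3 + 1×5 + 3×5 + 4×5 = 66 → [71, 68, 64, 61, 66]

Linear: [25, 35, 40, 45, 66, 46, 33, 24, 16], Circular: [71, 68, 64, 61, 66]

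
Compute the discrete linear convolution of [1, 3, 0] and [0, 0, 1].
y[0] = 1×0 = 0; y[1] = 1×0 + 3×0 = 0; y[2] = 1×1 + 3×0 + 0×0 = 1; y[3] = 3×1 + 0×0 = 3; y[4] = 0×1 = 0

[0, 0, 1, 3, 0]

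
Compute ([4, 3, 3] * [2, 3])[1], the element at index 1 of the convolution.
Use y[k] = Σ_i a[i]·b[k-i] at k=1. y[1] = 4×3 + 3×2 = 18

18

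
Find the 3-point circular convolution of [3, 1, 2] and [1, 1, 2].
Use y[k] = Σ_j u[j]·v[(k-j) mod 3]. y[0] = 3×1 + 1×2 + 2×1 = 7; y[1] = 3×1 + 1×1 + 2×2 = 8; y[2] = 3×2 + 1×1 + 2×1 = 9. Result: [7, 8, 9]

[7, 8, 9]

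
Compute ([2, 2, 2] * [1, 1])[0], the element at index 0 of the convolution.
Use y[k] = Σ_i a[i]·b[k-i] at k=0. y[0] = 2×1 = 2

2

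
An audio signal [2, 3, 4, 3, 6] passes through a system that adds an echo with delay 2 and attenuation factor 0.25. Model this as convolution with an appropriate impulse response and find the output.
Direct-path + delayed-attenuated-path model → impulse response h = [1, 0, 0.25] (1 at lag 0, 0.25 at lag 2). Output y[n] = x[n] + 0.25·x[n - 2] (with x[n] = 0 outside 0..4): y[0] = 2 + 0.25×0 = 2; y[1] = 3 + 0.25×0 = 3; y[2] = 4 + 0.25×2 = 4.5; y[3] = 3 + 0.25×3 = 3.75; y[4] = 6 + 0.25×4 = 7.0; y[5] = 0 + 0.25×3 = 0.75; y[6] = 0 + 0.25×6 = 1.5. So y = [2, 3, 4.5, 3.75, 7.0, 0.75, 1.5]

[2, 3, 4.5, 3.75, 7.0, 0.75, 1.5]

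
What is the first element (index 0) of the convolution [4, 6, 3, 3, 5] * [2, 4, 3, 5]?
Use y[k] = Σ_i a[i]·b[k-i] at k=0. y[0] = 4×2 = 8

8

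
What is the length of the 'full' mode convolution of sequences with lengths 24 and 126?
Linear/full convolution length: m + n - 1 = 24 + 126 - 1 = 149

149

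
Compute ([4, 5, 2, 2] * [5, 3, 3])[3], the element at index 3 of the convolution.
Use y[k] = Σ_i a[i]·b[k-i] at k=3. y[3] = 5×3 + 2×3 + 2×5 = 31

31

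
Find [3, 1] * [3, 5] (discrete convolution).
y[0] = 3×3 = 9; y[1] = 3×5 + 1×3 = 18; y[2] = 1×5 = 5

[9, 18, 5]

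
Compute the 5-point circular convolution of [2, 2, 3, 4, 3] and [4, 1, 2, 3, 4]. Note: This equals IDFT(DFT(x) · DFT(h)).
Either evaluate y[k] = Σ_j x[j]·h[(k-j) mod 5] directly, or use IDFT(DFT(x) · DFT(h)). y[0] = 2×4 + 2×4 + 3×3 + 4×2 + 3×1 = 36; y[1] = 2×1 + 2×4 + 3×4 + 4×3 + 3×2 = 40; y[2] = 2×2 + 2×1 + 3×4 + 4×4 + 3×3 = 43; y[3] = 2×3 + 2×2 + 3×1 + 4×4 + 3×4 = 41; y[4] = 2×4 + 2×3 + 3×2 + 4×1 + 3×4 = 36. Result: [36, 40, 43, 41, 36]

[36, 40, 43, 41, 36]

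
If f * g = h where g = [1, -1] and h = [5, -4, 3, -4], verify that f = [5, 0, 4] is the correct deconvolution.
Forward-compute [5, 0, 4] * [1, -1]: h[0] = 5×1 = 5; h[1] = 5×-1 + 0×1 = -5; h[2] = 0×-1 + 4×1 = 4; h[3] = 4×-1 = -4 → [5, -5, 4, -4]. Does not match given h = [5, -4, 3, -4].

Not verified. [5, 0, 4] * [1, -1] = [5, -5, 4, -4], which differs from [5, -4, 3, -4] at index 1.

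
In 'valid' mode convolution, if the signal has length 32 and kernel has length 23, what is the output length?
'Valid' mode counts only positions where the kernel fully overlaps the signal: m - n + 1 = 32 - 23 + 1 = 10

10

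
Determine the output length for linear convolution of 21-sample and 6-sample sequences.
Linear/full convolution length: m + n - 1 = 21 + 6 - 1 = 26

26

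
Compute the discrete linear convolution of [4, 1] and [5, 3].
y[0] = 4×5 = 20; y[1] = 4×3 + 1×5 = 17; y[2] = 1×3 = 3

[20, 17, 3]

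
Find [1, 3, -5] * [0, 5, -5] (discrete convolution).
y[0] = 1×0 = 0; y[1] = 1×5 + 3×0 = 5; y[2] = 1×-5 + 3×5 + -5×0 = 10; y[3] = 3×-5 + -5×5 = -40; y[4] = -5×-5 = 25

[0, 5, 10, -40, 25]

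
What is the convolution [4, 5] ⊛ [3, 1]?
y[0] = 4×3 = 12; y[1] = 4×1 + 5×3 = 19; y[2] = 5×1 = 5

[12, 19, 5]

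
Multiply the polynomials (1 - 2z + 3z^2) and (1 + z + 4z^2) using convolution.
Ascending coefficients: a = [1, -2, 3], b = [1, 1, 4]. c[0] = 1×1 = 1; c[1] = 1×1 + -2×1 = -1; c[2] = 1×4 + -2×1 + 3×1 = 5; c[3] = -2×4 + 3×1 = -5; c[4] = 3×4 = 12. Result coefficients: [1, -1, 5, -5, 12] → 1 - z + 5z^2 - 5z^3 + 12z^4

1 - z + 5z^2 - 5z^3 + 12z^4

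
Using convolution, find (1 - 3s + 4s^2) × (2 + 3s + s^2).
Ascending coefficients: a = [1, -3, 4], b = [2, 3, 1]. c[0] = 1×2 = 2; c[1] = 1×3 + -3×2 = -3; c[2] = 1×1 + -3×3 + 4×2 = 0; c[3] = -3×1 + 4×3 = 9; c[4] = 4×1 = 4. Result coefficients: [2, -3, 0, 9, 4] → 2 - 3s + 9s^3 + 4s^4

2 - 3s + 9s^3 + 4s^4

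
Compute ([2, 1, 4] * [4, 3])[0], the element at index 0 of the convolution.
Use y[k] = Σ_i a[i]·b[k-i] at k=0. y[0] = 2×4 = 8

8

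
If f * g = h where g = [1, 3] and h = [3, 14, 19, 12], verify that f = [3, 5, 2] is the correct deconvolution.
Forward-compute [3, 5, 2] * [1, 3]: h[0] = 3×1 = 3; h[1] = 3×3 + 5×1 = 14; h[2] = 5×3 + 2×1 = 17; h[3] = 2×3 = 6 → [3, 14, 17, 6]. Does not match given h = [3, 14, 19, 12].

Not verified. [3, 5, 2] * [1, 3] = [3, 14, 17, 6], which differs from [3, 14, 19, 12] at index 2.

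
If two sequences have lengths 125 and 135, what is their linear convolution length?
Linear/full convolution length: m + n - 1 = 125 + 135 - 1 = 259

259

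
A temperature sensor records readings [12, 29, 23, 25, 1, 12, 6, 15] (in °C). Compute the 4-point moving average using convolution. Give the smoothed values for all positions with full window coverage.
4-point moving average kernel = [1, 1, 1, 1]. Apply in 'valid' mode (full window coverage): avg[0] = (12 + 29 + 23 + 25) / 4 = 22.25; avg[1] = (29 + 23 + 25 + 1) / 4 = 19.5; avg[2] = (23 + 25 + 1 + 12) / 4 = 15.25; avg[3] = (25 + 1 + 12 + 6) / 4 = 11.0; avg[4] = (1 + 12 + 6 + 15) / 4 = 8.5. Smoothed values: [22.25, 19.5, 15.25, 11.0, 8.5]

[22.25, 19.5, 15.25, 11.0, 8.5]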